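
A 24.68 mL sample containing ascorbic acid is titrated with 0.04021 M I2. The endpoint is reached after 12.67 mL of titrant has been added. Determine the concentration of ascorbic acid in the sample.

0.0206 M

n(I2) = 0.04021 x 0.01267 = 0.0005095 mol.
From the balanced equation, 1 mol I2 reacts with 1 mol ascorbic acid, so n(ascorbic acid) = 0.0005095 x 1/1 = 0.0005095 mol.
[ascorbic acid] = 0.0005095 / 0.02468 L = 0.0206 M.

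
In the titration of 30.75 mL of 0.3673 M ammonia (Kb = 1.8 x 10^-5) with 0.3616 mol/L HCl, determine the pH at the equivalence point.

n(NH3) = 0.3673 x 0.03075 = 0.01129 mol; V(HCl) at equivalence = 0.01129/0.3616 = 0.03123 L.
At equivalence the base is fully converted to NH4+; total volume = 0.06198 L, so [NH4+] = 0.01129/0.06198 = 0.1822 M.
Ka(NH4+) = Kw/Kb = 1.0e-14 / 1.8 x 10^-5 = 5.56e-10.
[H^+] = sqrt(Ka x [NH4+]) = sqrt(5.56e-10 x 0.1822) = 1.01e-5 M.
pH = -log(1.01e-5) = 5.00.

5.00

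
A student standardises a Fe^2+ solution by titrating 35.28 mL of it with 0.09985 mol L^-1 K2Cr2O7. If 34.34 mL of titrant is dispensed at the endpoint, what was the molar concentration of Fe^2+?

0.583 M

n(K2Cr2O7) = 0.09985 x 0.03434 = 0.003429 mol.
From the balanced equation, 1 mol K2Cr2O7 reacts with 6 mol Fe^2+, so n(Fe^2+) = 0.003429 x 6/1 = 0.02057 mol.
[Fe^2+] = 0.02057 / 0.03528 L = 0.583 M.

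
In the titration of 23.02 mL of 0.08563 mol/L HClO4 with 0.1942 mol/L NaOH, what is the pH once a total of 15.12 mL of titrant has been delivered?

12.40

n(acid) = 0.08563 x 0.02302 = 0.001971 mol; n(NaOH) added = 0.1942 x 0.01512 = 0.002936 mol.
Base is in excess by 0.002936 - 0.001971 = 0.0009651 mol in a total volume of 0.03814 L.
[OH^-] = 0.0009651/0.03814 = 0.02530 M, so pOH = 1.60 and pH = 14.00 - 1.60 = 12.40.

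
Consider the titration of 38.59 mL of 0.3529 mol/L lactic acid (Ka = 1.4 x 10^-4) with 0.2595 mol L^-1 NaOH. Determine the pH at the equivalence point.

n(HC3H5O3) = 0.3529 x 0.03859 = 0.01362 mol; V(NaOH) at equivalence = 0.01362/0.2595 = 0.05248 L.
At equivalence all the acid is converted to C3H5O3-; total volume = 0.03859 + 0.05248 = 0.09107 L, so [C3H5O3-] = 0.01362/0.09107 = 0.1495 M.
Kb = Kw/Ka = 1.0e-14 / 1.4 x 10^-4 = 7.14e-11.
[OH^-] = sqrt(Kb x [C3H5O3-]) = sqrt(7.14e-11 x 0.1495) = 3.27e-6 M.
pOH = 5.49, so pH = 14.00 - 5.49 = 8.51.

8.51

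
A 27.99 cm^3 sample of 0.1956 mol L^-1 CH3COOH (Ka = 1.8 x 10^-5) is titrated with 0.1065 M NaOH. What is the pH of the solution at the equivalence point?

8.79

n(CH3COOH) = 0.1956 x 0.02799 = 0.005475 mol; V(NaOH) at equivalence = 0.005475/0.1065 = 0.05141 L.
At equivalence all the acid is converted to CH3COO-; total volume = 0.02799 + 0.05141 = 0.07940 L, so [CH3COO-] = 0.005475/0.07940 = 0.06896 M.
Kb = Kw/Ka = 1.0e-14 / 1.8 x 10^-5 = 5.56e-10.
[OH^-] = sqrt(Kb x [CH3COO-]) = sqrt(5.56e-10 x 0.06896) = 6.19e-6 M.
pOH = 5.21, so pH = 14.00 - 5.21 = 8.79.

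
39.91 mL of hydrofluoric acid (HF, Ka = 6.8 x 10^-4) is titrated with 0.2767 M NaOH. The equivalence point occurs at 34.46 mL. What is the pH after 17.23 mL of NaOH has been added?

17.23 mL is exactly half the equivalence volume (34.46/2), i.e. the half-equivalence point.
There, n(HA) = n(A^-), so pH = pKa = -log(6.8 x 10^-4) = 3.17.

3.17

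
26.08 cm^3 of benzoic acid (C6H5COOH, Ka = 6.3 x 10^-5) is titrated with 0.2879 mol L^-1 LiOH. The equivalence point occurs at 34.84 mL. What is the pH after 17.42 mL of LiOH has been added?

4.20

17.42 mL is exactly half the equivalence volume (34.84/2), i.e. the half-equivalence point.
There, n(HA) = n(A^-), so pH = pKa = -log(6.3 x 10^-5) = 4.20.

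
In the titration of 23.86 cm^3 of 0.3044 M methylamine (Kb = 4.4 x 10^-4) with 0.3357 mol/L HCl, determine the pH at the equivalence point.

n(CH3NH2) = 0.3044 x 0.02386 = 0.007263 mol; V(HCl) at equivalence = 0.007263/0.3357 = 0.02164 L.
At equivalence the base is fully converted to CH3NH3+; total volume = 0.04550 L, so [CH3NH3+] = 0.007263/0.04550 = 0.1596 M.
Ka(CH3NH3+) = Kw/Kb = 1.0e-14 / 4.4 x 10^-4 = 2.27e-11.
[H^+] = sqrt(Ka x [CH3NH3+]) = sqrt(2.27e-11 x 0.1596) = 1.90e-6 M.
pH = -log(1.90e-6) = 5.72.

5.72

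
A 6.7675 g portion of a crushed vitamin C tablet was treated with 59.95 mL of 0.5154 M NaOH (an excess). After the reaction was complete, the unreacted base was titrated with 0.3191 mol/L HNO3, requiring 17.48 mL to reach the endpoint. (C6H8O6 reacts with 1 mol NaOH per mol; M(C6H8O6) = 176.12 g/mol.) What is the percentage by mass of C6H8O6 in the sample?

Total n(NaOH) added = 0.5154 x 0.05995 = 0.03090 mol.
n(HNO3) used = 0.3191 x 0.01748 = 0.005578 mol, which equals the excess n(NaOH).
So n(NaOH) consumed by the sample = 0.03090 - 0.005578 = 0.02532 mol.
n(C6H8O6) = 0.02532 / 1 = 0.02532 mol.
mass C6H8O6 = 0.02532 x 176.12 = 4.459 g, so %C6H8O6 = 4.459/6.7675 x 100 = 65.9%.

65.9%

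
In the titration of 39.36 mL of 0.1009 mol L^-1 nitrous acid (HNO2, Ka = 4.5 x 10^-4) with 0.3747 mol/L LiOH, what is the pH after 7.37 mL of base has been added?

Initial n(HNO2) = 0.1009 x 0.03936 = 0.003971 mol.
n(LiOH) added = 0.3747 x 0.007370 = 0.002762 mol, converting that many moles of HNO2 to NO2-.
Remaining n(HNO2) = 0.001210 mol; n(NO2-) = 0.002762 mol.
By Henderson-Hasselbalch, pH = pKa + log([A^-]/[HA]) = 3.35 + log(0.002762/0.001210) = 3.35 + (+0.36) = 3.71.

3.71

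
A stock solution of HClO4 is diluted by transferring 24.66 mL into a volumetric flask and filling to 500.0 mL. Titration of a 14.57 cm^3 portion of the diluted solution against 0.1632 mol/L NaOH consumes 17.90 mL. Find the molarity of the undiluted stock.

4.07 M

n(NaOH) = 0.1632 x 0.01790 = 0.002921 mol.
n(HClO4) in the aliquot = 0.002921 mol.
[diluted HClO4] = 0.002921 / 0.01457 = 0.2005 M.
Dilution factor = 500.0/24.66 = 20.28, so [stock] = 0.2005 x 20.28 = 4.07 M.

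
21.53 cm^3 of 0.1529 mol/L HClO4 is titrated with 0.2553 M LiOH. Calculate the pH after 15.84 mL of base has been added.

n(acid) = 0.1529 x 0.02153 = 0.003292 mol; n(LiOH) added = 0.2553 x 0.01584 = 0.004044 mol.
Base is in excess by 0.004044 - 0.003292 = 0.0007520 mol in a total volume of 0.03737 L.
[OH^-] = 0.0007520/0.03737 = 0.02012 M, so pOH = 1.70 and pH = 14.00 - 1.70 = 12.30.

12.30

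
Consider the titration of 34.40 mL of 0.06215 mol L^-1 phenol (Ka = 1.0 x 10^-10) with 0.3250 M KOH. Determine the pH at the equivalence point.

11.36

n(C6H5OH) = 0.06215 x 0.03440 = 0.002138 mol; V(KOH) at equivalence = 0.002138/0.3250 = 0.006578 L.
At equivalence all the acid is converted to C6H5O-; total volume = 0.03440 + 0.006578 = 0.04098 L, so [C6H5O-] = 0.002138/0.04098 = 0.05217 M.
Kb = Kw/Ka = 1.0e-14 / 1.0 x 10^-10 = 0.000100.
[OH^-] = sqrt(Kb x [C6H5O-]) = sqrt(0.000100 x 0.05217) = 0.00228 M.
pOH = 2.64, so pH = 14.00 - 2.64 = 11.36.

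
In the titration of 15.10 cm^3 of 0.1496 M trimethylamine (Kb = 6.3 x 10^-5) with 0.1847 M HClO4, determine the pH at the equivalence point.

n((CH3)3N) = 0.1496 x 0.01510 = 0.002259 mol; V(HClO4) at equivalence = 0.002259/0.1847 = 0.01223 L.
At equivalence the base is fully converted to (CH3)3NH+; total volume = 0.02733 L, so [(CH3)3NH+] = 0.002259/0.02733 = 0.08265 M.
Ka((CH3)3NH+) = Kw/Kb = 1.0e-14 / 6.3 x 10^-5 = 1.59e-10.
[H^+] = sqrt(Ka x [(CH3)3NH+]) = sqrt(1.59e-10 x 0.08265) = 3.62e-6 M.
pH = -log(3.62e-6) = 5.44.

5.44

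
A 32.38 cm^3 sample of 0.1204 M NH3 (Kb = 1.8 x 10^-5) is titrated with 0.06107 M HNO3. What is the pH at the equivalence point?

n(NH3) = 0.1204 x 0.03238 = 0.003899 mol; V(HNO3) at equivalence = 0.003899/0.06107 = 0.06384 L.
At equivalence the base is fully converted to NH4+; total volume = 0.09622 L, so [NH4+] = 0.003899/0.09622 = 0.04052 M.
Ka(NH4+) = Kw/Kb = 1.0e-14 / 1.8 x 10^-5 = 5.56e-10.
[H^+] = sqrt(Ka x [NH4+]) = sqrt(5.56e-10 x 0.04052) = 4.74e-6 M.
pH = -log(4.74e-6) = 5.32.

5.32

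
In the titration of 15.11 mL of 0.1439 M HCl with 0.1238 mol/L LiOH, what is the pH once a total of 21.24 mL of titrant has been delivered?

12.10

n(acid) = 0.1439 x 0.01511 = 0.002174 mol; n(LiOH) added = 0.1238 x 0.02124 = 0.002630 mol.
Base is in excess by 0.002630 - 0.002174 = 0.0004552 mol in a total volume of 0.03635 L.
[OH^-] = 0.0004552/0.03635 = 0.01252 M, so pOH = 1.90 and pH = 14.00 - 1.90 = 12.10.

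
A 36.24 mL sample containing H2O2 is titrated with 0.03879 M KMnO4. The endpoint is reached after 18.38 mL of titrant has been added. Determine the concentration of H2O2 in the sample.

0.0492 M

n(KMnO4) = 0.03879 x 0.01838 = 0.0007130 mol.
From the balanced equation, 2 mol KMnO4 reacts with 5 mol H2O2, so n(H2O2) = 0.0007130 x 5/2 = 0.001782 mol.
[H2O2] = 0.001782 / 0.03624 L = 0.0492 M.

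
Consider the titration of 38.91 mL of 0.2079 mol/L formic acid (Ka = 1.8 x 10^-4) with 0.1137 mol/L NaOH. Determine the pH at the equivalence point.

8.31

n(HCOOH) = 0.2079 x 0.03891 = 0.008089 mol; V(NaOH) at equivalence = 0.008089/0.1137 = 0.07115 L.
At equivalence all the acid is converted to HCOO-; total volume = 0.03891 + 0.07115 = 0.1101 L, so [HCOO-] = 0.008089/0.1101 = 0.07350 M.
Kb = Kw/Ka = 1.0e-14 / 1.8 x 10^-4 = 5.56e-11.
[OH^-] = sqrt(Kb x [HCOO-]) = sqrt(5.56e-11 x 0.07350) = 2.02e-6 M.
pOH = 5.69, so pH = 14.00 - 5.69 = 8.31.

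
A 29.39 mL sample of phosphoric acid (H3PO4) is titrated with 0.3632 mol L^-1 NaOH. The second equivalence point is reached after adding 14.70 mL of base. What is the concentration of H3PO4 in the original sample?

n(NaOH) = 0.3632 x 0.01470 = 0.005339 mol.
At the second equivalence point, 2 mol OH^- react per mol H3PO4, so n(H3PO4) = 0.005339 / 2 = 0.002670 mol.
[H3PO4] = 0.002670 / 0.02939 L = 0.0908 M.

0.0908 M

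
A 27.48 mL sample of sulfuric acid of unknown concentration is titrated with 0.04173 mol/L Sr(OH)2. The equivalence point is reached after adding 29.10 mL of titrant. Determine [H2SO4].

n(Sr(OH)2) delivered = 0.04173 x 0.02910 = 0.001214 mol.
For a 1:1 reaction, n(H2SO4) = 0.001214 mol.
[H2SO4] = 0.001214 mol / 0.02748 L = 0.0442 M.

0.0442 M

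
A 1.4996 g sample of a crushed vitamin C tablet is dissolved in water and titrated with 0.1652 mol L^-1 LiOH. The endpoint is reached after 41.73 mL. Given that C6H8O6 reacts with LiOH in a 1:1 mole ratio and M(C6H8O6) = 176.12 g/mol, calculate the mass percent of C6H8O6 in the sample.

81.0%

n(LiOH) = 0.1652 x 0.04173 = 0.006894 mol.
n(C6H8O6) = 0.006894 / 1 = 0.006894 mol.
mass of C6H8O6 = 0.006894 x 176.12 = 1.214 g.
% purity = 1.214 / 1.4996 x 100 = 81.0%.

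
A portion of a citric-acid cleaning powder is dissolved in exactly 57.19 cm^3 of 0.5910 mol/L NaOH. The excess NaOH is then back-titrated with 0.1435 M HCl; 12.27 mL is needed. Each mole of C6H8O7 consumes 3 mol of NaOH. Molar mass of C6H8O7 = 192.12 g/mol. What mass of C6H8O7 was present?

2.05 g

Total n(NaOH) added = 0.5910 x 0.05719 = 0.03380 mol.
n(HCl) used = 0.1435 x 0.01227 = 0.001761 mol, which equals the excess n(NaOH).
So n(NaOH) consumed by the sample = 0.03380 - 0.001761 = 0.03204 mol.
n(C6H8O7) = 0.03204 / 3 = 0.01068 mol.
mass = 0.01068 mol x 192.12 g/mol = 2.05 g.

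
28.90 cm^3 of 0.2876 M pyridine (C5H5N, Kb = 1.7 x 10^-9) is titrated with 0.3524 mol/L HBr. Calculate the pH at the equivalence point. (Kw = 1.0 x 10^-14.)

n(C5H5N) = 0.2876 x 0.02890 = 0.008312 mol; V(HBr) at equivalence = 0.008312/0.3524 = 0.02359 L.
At equivalence the base is fully converted to C5H5NH+; total volume = 0.05249 L, so [C5H5NH+] = 0.008312/0.05249 = 0.1584 M.
Ka(C5H5NH+) = Kw/Kb = 1.0e-14 / 1.7 x 10^-9 = 5.88e-6.
[H^+] = sqrt(Ka x [C5H5NH+]) = sqrt(5.88e-6 x 0.1584) = 0.000965 M.
pH = -log(0.000965) = 3.02.

3.02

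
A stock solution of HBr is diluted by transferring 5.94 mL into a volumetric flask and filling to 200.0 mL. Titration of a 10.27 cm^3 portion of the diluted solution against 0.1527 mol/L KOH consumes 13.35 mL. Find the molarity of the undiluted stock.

6.68 M

n(KOH) = 0.1527 x 0.01335 = 0.002039 mol.
n(HBr) in the aliquot = 0.002039 mol.
[diluted HBr] = 0.002039 / 0.01027 = 0.1985 M.
Dilution factor = 200.0/5.940 = 33.67, so [stock] = 0.1985 x 33.67 = 6.68 M.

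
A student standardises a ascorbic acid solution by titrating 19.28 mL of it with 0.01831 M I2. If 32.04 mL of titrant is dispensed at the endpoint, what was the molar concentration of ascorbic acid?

n(I2) = 0.01831 x 0.03204 = 0.0005867 mol.
From the balanced equation, 1 mol I2 reacts with 1 mol ascorbic acid, so n(ascorbic acid) = 0.0005867 x 1/1 = 0.0005867 mol.
[ascorbic acid] = 0.0005867 / 0.01928 L = 0.0304 M.

0.0304 M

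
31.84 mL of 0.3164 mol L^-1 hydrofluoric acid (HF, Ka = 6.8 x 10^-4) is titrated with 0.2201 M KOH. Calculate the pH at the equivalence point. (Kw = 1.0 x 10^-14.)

8.14

n(HF) = 0.3164 x 0.03184 = 0.01007 mol; V(KOH) at equivalence = 0.01007/0.2201 = 0.04577 L.
At equivalence all the acid is converted to F-; total volume = 0.03184 + 0.04577 = 0.07761 L, so [F-] = 0.01007/0.07761 = 0.1298 M.
Kb = Kw/Ka = 1.0e-14 / 6.8 x 10^-4 = 1.47e-11.
[OH^-] = sqrt(Kb x [F-]) = sqrt(1.47e-11 x 0.1298) = 1.38e-6 M.
pOH = 5.86, so pH = 14.00 - 5.86 = 8.14.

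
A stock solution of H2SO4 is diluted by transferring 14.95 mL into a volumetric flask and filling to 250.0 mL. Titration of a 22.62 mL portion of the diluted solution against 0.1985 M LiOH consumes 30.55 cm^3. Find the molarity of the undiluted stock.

2.24 M

n(LiOH) = 0.1985 x 0.03055 = 0.006064 mol.
n(H2SO4) in the aliquot = 0.006064 x 1/2 = 0.003032 mol.
[diluted H2SO4] = 0.003032 / 0.02262 = 0.1340 M.
Dilution factor = 250.0/14.95 = 16.72, so [stock] = 0.1340 x 16.72 = 2.24 M.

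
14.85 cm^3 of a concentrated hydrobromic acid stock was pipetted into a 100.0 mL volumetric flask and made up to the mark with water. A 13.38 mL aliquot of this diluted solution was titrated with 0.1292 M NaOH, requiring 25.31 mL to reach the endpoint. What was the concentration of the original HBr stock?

1.65 M

n(NaOH) = 0.1292 x 0.02531 = 0.003270 mol.
n(HBr) in the aliquot = 0.003270 mol.
[diluted HBr] = 0.003270 / 0.01338 = 0.2444 M.
Dilution factor = 100.0/14.85 = 6.734, so [stock] = 0.2444 x 6.734 = 1.65 M.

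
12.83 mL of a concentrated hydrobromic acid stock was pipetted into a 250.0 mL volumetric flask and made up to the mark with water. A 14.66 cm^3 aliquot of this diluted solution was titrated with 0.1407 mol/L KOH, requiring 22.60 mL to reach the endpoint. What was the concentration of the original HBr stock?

4.23 M

n(KOH) = 0.1407 x 0.02260 = 0.003180 mol.
n(HBr) in the aliquot = 0.003180 mol.
[diluted HBr] = 0.003180 / 0.01466 = 0.2169 M.
Dilution factor = 250.0/12.83 = 19.49, so [stock] = 0.2169 x 19.49 = 4.23 M.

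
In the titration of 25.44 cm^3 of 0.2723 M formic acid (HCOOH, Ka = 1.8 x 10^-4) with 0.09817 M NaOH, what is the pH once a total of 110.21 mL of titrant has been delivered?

12.46

n(acid) = 0.2723 x 0.02544 = 0.006927 mol; n(NaOH) added = 0.09817 x 0.1102 = 0.01082 mol.
Base is in excess by 0.01082 - 0.006927 = 0.003892 mol in a total volume of 0.1356 L.
[OH^-] = 0.003892/0.1356 = 0.02869 M, so pOH = 1.54 and pH = 14.00 - 1.54 = 12.46.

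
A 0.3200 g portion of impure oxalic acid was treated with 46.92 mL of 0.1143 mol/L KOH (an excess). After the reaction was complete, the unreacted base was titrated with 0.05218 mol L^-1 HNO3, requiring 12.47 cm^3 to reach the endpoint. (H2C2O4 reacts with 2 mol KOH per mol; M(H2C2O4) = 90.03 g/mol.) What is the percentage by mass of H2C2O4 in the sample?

Total n(KOH) added = 0.1143 x 0.04692 = 0.005363 mol.
n(HNO3) used = 0.05218 x 0.01247 = 0.0006507 mol, which equals the excess n(KOH).
So n(KOH) consumed by the sample = 0.005363 - 0.0006507 = 0.004712 mol.
n(H2C2O4) = 0.004712 / 2 = 0.002356 mol.
mass H2C2O4 = 0.002356 x 90.03 = 0.2121 g, so %H2C2O4 = 0.2121/0.3200 x 100 = 66.3%.

66.3%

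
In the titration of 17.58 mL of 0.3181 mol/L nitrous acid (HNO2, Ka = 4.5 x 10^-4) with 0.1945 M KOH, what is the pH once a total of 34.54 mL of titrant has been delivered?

n(acid) = 0.3181 x 0.01758 = 0.005592 mol; n(KOH) added = 0.1945 x 0.03454 = 0.006718 mol.
Base is in excess by 0.006718 - 0.005592 = 0.001126 mol in a total volume of 0.05212 L.
[OH^-] = 0.001126/0.05212 = 0.02160 M, so pOH = 1.67 and pH = 14.00 - 1.67 = 12.33.

12.33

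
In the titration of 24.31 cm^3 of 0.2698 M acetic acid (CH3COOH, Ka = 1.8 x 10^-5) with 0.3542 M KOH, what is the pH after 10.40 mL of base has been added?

Initial n(CH3COOH) = 0.2698 x 0.02431 = 0.006559 mol.
n(KOH) added = 0.3542 x 0.01040 = 0.003684 mol, converting that many moles of CH3COOH to CH3COO-.
Remaining n(CH3COOH) = 0.002875 mol; n(CH3COO-) = 0.003684 mol.
By Henderson-Hasselbalch, pH = pKa + log([A^-]/[HA]) = 4.74 + log(0.003684/0.002875) = 4.74 + (+0.11) = 4.85.

4.85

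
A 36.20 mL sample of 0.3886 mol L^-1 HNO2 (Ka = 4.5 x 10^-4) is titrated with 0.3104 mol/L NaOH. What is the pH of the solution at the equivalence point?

8.29

n(HNO2) = 0.3886 x 0.03620 = 0.01407 mol; V(NaOH) at equivalence = 0.01407/0.3104 = 0.04532 L.
At equivalence all the acid is converted to NO2-; total volume = 0.03620 + 0.04532 = 0.08152 L, so [NO2-] = 0.01407/0.08152 = 0.1726 M.
Kb = Kw/Ka = 1.0e-14 / 4.5 x 10^-4 = 2.22e-11.
[OH^-] = sqrt(Kb x [NO2-]) = sqrt(2.22e-11 x 0.1726) = 1.96e-6 M.
pOH = 5.71, so pH = 14.00 - 5.71 = 8.29.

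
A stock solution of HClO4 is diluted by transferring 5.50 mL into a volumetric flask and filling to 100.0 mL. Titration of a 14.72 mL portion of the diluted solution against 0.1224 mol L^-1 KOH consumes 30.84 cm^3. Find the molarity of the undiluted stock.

n(KOH) = 0.1224 x 0.03084 = 0.003775 mol.
n(HClO4) in the aliquot = 0.003775 mol.
[diluted HClO4] = 0.003775 / 0.01472 = 0.2564 M.
Dilution factor = 100.0/5.500 = 18.18, so [stock] = 0.2564 x 18.18 = 4.66 M.

4.66 M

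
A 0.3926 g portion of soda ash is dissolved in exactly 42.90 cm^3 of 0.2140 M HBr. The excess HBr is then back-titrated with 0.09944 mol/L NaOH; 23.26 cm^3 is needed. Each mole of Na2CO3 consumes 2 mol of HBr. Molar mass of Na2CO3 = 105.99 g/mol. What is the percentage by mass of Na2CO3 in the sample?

Total n(HBr) added = 0.2140 x 0.04290 = 0.009181 mol.
n(NaOH) used = 0.09944 x 0.02326 = 0.002313 mol, which equals the excess n(HBr).
So n(HBr) consumed by the sample = 0.009181 - 0.002313 = 0.006868 mol.
n(Na2CO3) = 0.006868 / 2 = 0.003434 mol.
mass Na2CO3 = 0.003434 x 105.99 = 0.3639 g, so %Na2CO3 = 0.3639/0.3926 x 100 = 92.7%.

92.7%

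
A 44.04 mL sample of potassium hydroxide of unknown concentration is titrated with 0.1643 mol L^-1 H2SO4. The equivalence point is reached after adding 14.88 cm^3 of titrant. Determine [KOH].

0.111 M

n(H2SO4) delivered = 0.1643 x 0.01488 = 0.002445 mol.
The reaction is 2 KOH + 1 H2SO4, so n(KOH) = 0.002445 x 2/1 = 0.004890 mol.
[KOH] = 0.004890 mol / 0.04404 L = 0.111 M.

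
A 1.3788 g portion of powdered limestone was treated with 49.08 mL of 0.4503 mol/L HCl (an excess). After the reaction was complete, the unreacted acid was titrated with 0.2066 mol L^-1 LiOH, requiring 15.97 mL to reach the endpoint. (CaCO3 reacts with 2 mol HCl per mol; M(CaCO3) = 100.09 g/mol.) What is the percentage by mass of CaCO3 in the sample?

Total n(HCl) added = 0.4503 x 0.04908 = 0.02210 mol.
n(LiOH) used = 0.2066 x 0.01597 = 0.003299 mol, which equals the excess n(HCl).
So n(HCl) consumed by the sample = 0.02210 - 0.003299 = 0.01880 mol.
n(CaCO3) = 0.01880 / 2 = 0.009401 mol.
mass CaCO3 = 0.009401 x 100.09 = 0.9409 g, so %CaCO3 = 0.9409/1.3788 x 100 = 68.2%.

68.2%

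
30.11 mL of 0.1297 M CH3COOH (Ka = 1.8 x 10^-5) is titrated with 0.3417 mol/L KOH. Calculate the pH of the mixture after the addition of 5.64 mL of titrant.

4.73

Initial n(CH3COOH) = 0.1297 x 0.03011 = 0.003905 mol.
n(KOH) added = 0.3417 x 0.005640 = 0.001927 mol, converting that many moles of CH3COOH to CH3COO-.
Remaining n(CH3COOH) = 0.001978 mol; n(CH3COO-) = 0.001927 mol.
By Henderson-Hasselbalch, pH = pKa + log([A^-]/[HA]) = 4.74 + log(0.001927/0.001978) = 4.74 + (-0.01) = 4.73.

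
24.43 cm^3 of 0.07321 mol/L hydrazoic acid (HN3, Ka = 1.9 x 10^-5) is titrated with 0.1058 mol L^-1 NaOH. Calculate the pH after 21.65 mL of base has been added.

n(acid) = 0.07321 x 0.02443 = 0.001789 mol; n(NaOH) added = 0.1058 x 0.02165 = 0.002291 mol.
Base is in excess by 0.002291 - 0.001789 = 0.0005020 mol in a total volume of 0.04608 L.
[OH^-] = 0.0005020/0.04608 = 0.01090 M, so pOH = 1.96 and pH = 14.00 - 1.96 = 12.04.

12.04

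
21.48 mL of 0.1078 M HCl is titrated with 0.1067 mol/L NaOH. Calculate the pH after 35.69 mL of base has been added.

12.42

n(acid) = 0.1078 x 0.02148 = 0.002316 mol; n(NaOH) added = 0.1067 x 0.03569 = 0.003808 mol.
Base is in excess by 0.003808 - 0.002316 = 0.001493 mol in a total volume of 0.05717 L.
[OH^-] = 0.001493/0.05717 = 0.02611 M, so pOH = 1.58 and pH = 14.00 - 1.58 = 12.42.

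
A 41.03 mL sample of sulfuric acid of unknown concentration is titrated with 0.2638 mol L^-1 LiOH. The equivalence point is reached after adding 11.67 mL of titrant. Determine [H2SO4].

0.0375 M

n(LiOH) delivered = 0.2638 x 0.01167 = 0.003079 mol.
The reaction is 1 H2SO4 + 2 LiOH, so n(H2SO4) = 0.003079 x 1/2 = 0.001539 mol.
[H2SO4] = 0.001539 mol / 0.04103 L = 0.0375 M.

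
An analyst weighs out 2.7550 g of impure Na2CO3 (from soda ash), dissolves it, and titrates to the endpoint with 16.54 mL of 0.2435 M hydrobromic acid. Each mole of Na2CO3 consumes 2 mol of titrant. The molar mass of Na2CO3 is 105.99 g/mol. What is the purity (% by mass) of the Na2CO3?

7.75%

n(HBr) = 0.2435 x 0.01654 = 0.004027 mol.
n(Na2CO3) = 0.004027 / 2 = 0.002014 mol.
mass of Na2CO3 = 0.002014 x 105.99 = 0.2134 g.
% purity = 0.2134 / 2.7550 x 100 = 7.75%.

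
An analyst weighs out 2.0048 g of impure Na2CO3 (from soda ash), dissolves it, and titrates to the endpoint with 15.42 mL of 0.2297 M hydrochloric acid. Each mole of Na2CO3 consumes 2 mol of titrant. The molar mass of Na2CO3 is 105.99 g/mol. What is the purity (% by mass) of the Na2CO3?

n(HCl) = 0.2297 x 0.01542 = 0.003542 mol.
n(Na2CO3) = 0.003542 / 2 = 0.001771 mol.
mass of Na2CO3 = 0.001771 x 105.99 = 0.1877 g.
% purity = 0.1877 / 2.0048 x 100 = 9.36%.

9.36%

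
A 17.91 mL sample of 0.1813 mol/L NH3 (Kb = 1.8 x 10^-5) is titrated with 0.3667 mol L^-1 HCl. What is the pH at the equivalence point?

5.09

n(NH3) = 0.1813 x 0.01791 = 0.003247 mol; V(HCl) at equivalence = 0.003247/0.3667 = 0.008855 L.
At equivalence the base is fully converted to NH4+; total volume = 0.02676 L, so [NH4+] = 0.003247/0.02676 = 0.1213 M.
Ka(NH4+) = Kw/Kb = 1.0e-14 / 1.8 x 10^-5 = 5.56e-10.
[H^+] = sqrt(Ka x [NH4+]) = sqrt(5.56e-10 x 0.1213) = 8.21e-6 M.
pH = -log(8.21e-6) = 5.09.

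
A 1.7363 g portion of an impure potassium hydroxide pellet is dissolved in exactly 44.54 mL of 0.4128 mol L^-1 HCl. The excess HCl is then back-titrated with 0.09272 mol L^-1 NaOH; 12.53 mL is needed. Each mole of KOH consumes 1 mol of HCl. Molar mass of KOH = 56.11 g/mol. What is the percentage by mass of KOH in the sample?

Total n(HCl) added = 0.4128 x 0.04454 = 0.01839 mol.
n(NaOH) used = 0.09272 x 0.01253 = 0.001162 mol, which equals the excess n(HCl).
So n(HCl) consumed by the sample = 0.01839 - 0.001162 = 0.01722 mol.
n(KOH) = 0.01722 / 1 = 0.01722 mol.
mass KOH = 0.01722 x 56.11 = 0.9665 g, so %KOH = 0.9665/1.7363 x 100 = 55.7%.

55.7%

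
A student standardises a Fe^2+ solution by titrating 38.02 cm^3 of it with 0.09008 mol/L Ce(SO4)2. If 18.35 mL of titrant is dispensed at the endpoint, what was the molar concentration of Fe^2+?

0.0435 M

n(Ce(SO4)2) = 0.09008 x 0.01835 = 0.001653 mol.
From the balanced equation, 1 mol Ce(SO4)2 reacts with 1 mol Fe^2+, so n(Fe^2+) = 0.001653 x 1/1 = 0.001653 mol.
[Fe^2+] = 0.001653 / 0.03802 L = 0.0435 M.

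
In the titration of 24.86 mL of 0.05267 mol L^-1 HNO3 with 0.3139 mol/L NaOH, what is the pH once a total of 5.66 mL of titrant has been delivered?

12.19

n(acid) = 0.05267 x 0.02486 = 0.001309 mol; n(NaOH) added = 0.3139 x 0.005660 = 0.001777 mol.
Base is in excess by 0.001777 - 0.001309 = 0.0004673 mol in a total volume of 0.03052 L.
[OH^-] = 0.0004673/0.03052 = 0.01531 M, so pOH = 1.81 and pH = 14.00 - 1.81 = 12.19.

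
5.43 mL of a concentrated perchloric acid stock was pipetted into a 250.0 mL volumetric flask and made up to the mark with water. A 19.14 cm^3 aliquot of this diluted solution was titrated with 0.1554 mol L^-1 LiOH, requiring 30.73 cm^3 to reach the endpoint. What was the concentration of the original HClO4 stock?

n(LiOH) = 0.1554 x 0.03073 = 0.004775 mol.
n(HClO4) in the aliquot = 0.004775 mol.
[diluted HClO4] = 0.004775 / 0.01914 = 0.2495 M.
Dilution factor = 250.0/5.430 = 46.04, so [stock] = 0.2495 x 46.04 = 11.5 M.

11.5 M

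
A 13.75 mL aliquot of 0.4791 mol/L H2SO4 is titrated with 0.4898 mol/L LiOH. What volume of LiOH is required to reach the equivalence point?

26.9 mL

n(H2SO4) = 0.4791 mol/L x 0.01375 L = 0.006588 mol.
The neutralisation is 1 H2SO4 : 2 LiOH, so n(LiOH) = 0.006588 x 2/1 = 0.01318 mol.
V(LiOH) = 0.01318 / 0.4898 = 0.02690 L = 26.9 mL.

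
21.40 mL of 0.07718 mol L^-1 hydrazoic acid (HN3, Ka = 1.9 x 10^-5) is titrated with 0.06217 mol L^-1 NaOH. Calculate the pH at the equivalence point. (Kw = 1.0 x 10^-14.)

8.63

n(HN3) = 0.07718 x 0.02140 = 0.001652 mol; V(NaOH) at equivalence = 0.001652/0.06217 = 0.02657 L.
At equivalence all the acid is converted to N3-; total volume = 0.02140 + 0.02657 = 0.04797 L, so [N3-] = 0.001652/0.04797 = 0.03443 M.
Kb = Kw/Ka = 1.0e-14 / 1.9 x 10^-5 = 5.26e-10.
[OH^-] = sqrt(Kb x [N3-]) = sqrt(5.26e-10 x 0.03443) = 4.26e-6 M.
pOH = 5.37, so pH = 14.00 - 5.37 = 8.63.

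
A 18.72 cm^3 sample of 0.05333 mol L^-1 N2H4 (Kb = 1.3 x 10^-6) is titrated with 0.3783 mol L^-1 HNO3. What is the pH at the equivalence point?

n(N2H4) = 0.05333 x 0.01872 = 0.0009983 mol; V(HNO3) at equivalence = 0.0009983/0.3783 = 0.002639 L.
At equivalence the base is fully converted to N2H5+; total volume = 0.02136 L, so [N2H5+] = 0.0009983/0.02136 = 0.04674 M.
Ka(N2H5+) = Kw/Kb = 1.0e-14 / 1.3 x 10^-6 = 7.69e-9.
[H^+] = sqrt(Ka x [N2H5+]) = sqrt(7.69e-9 x 0.04674) = 1.90e-5 M.
pH = -log(1.90e-5) = 4.72.

4.72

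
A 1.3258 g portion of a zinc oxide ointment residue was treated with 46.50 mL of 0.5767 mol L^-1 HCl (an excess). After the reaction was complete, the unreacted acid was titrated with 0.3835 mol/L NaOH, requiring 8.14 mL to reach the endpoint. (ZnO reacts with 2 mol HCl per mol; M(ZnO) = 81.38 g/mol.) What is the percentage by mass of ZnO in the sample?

Total n(HCl) added = 0.5767 x 0.04650 = 0.02682 mol.
n(NaOH) used = 0.3835 x 0.008140 = 0.003122 mol, which equals the excess n(HCl).
So n(HCl) consumed by the sample = 0.02682 - 0.003122 = 0.02369 mol.
n(ZnO) = 0.02369 / 2 = 0.01185 mol.
mass ZnO = 0.01185 x 81.38 = 0.9641 g, so %ZnO = 0.9641/1.3258 x 100 = 72.7%.

72.7%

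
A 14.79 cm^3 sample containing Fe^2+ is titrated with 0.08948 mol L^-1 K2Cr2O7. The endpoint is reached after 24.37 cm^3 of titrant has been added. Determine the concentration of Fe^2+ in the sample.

0.885 M

n(K2Cr2O7) = 0.08948 x 0.02437 = 0.002181 mol.
From the balanced equation, 1 mol K2Cr2O7 reacts with 6 mol Fe^2+, so n(Fe^2+) = 0.002181 x 6/1 = 0.01308 mol.
[Fe^2+] = 0.01308 / 0.01479 L = 0.885 M.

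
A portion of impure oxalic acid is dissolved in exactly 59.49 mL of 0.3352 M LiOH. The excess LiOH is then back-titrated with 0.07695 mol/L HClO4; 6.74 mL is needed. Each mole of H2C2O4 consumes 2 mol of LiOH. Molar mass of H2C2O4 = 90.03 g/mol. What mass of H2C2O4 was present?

Total n(LiOH) added = 0.3352 x 0.05949 = 0.01994 mol.
n(HClO4) used = 0.07695 x 0.006740 = 0.0005186 mol, which equals the excess n(LiOH).
So n(LiOH) consumed by the sample = 0.01994 - 0.0005186 = 0.01942 mol.
n(H2C2O4) = 0.01942 / 2 = 0.009711 mol.
mass = 0.009711 mol x 90.03 g/mol = 0.874 g.

0.874 g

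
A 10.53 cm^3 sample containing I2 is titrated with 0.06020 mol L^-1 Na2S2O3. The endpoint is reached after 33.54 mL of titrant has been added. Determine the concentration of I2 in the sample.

n(Na2S2O3) = 0.06020 x 0.03354 = 0.002019 mol.
From the balanced equation, 2 mol Na2S2O3 reacts with 1 mol I2, so n(I2) = 0.002019 x 1/2 = 0.001010 mol.
[I2] = 0.001010 / 0.01053 L = 0.0959 M.

0.0959 M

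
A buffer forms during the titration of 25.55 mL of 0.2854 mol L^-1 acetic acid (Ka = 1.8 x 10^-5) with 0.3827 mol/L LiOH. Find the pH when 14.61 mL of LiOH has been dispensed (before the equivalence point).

5.26

Initial n(CH3COOH) = 0.2854 x 0.02555 = 0.007292 mol.
n(LiOH) added = 0.3827 x 0.01461 = 0.005591 mol, converting that many moles of CH3COOH to CH3COO-.
Remaining n(CH3COOH) = 0.001701 mol; n(CH3COO-) = 0.005591 mol.
By Henderson-Hasselbalch, pH = pKa + log([A^-]/[HA]) = 4.74 + log(0.005591/0.001701) = 4.74 + (+0.52) = 5.26.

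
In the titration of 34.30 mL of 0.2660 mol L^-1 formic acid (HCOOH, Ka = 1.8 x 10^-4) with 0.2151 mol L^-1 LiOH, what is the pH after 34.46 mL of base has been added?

4.38

Initial n(HCOOH) = 0.2660 x 0.03430 = 0.009124 mol.
n(LiOH) added = 0.2151 x 0.03446 = 0.007412 mol, converting that many moles of HCOOH to HCOO-.
Remaining n(HCOOH) = 0.001711 mol; n(HCOO-) = 0.007412 mol.
By Henderson-Hasselbalch, pH = pKa + log([A^-]/[HA]) = 3.74 + log(0.007412/0.001711) = 3.74 + (+0.64) = 4.38.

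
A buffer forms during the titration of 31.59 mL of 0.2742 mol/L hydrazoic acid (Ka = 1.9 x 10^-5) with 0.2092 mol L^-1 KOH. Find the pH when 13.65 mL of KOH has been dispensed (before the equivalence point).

Initial n(HN3) = 0.2742 x 0.03159 = 0.008662 mol.
n(KOH) added = 0.2092 x 0.01365 = 0.002856 mol, converting that many moles of HN3 to N3-.
Remaining n(HN3) = 0.005806 mol; n(N3-) = 0.002856 mol.
By Henderson-Hasselbalch, pH = pKa + log([A^-]/[HA]) = 4.72 + log(0.002856/0.005806) = 4.72 + (-0.31) = 4.41.

4.41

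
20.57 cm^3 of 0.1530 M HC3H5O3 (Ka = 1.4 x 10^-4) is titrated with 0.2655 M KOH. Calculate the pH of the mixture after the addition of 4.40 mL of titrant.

Initial n(HC3H5O3) = 0.1530 x 0.02057 = 0.003147 mol.
n(KOH) added = 0.2655 x 0.004400 = 0.001168 mol, converting that many moles of HC3H5O3 to C3H5O3-.
Remaining n(HC3H5O3) = 0.001979 mol; n(C3H5O3-) = 0.001168 mol.
By Henderson-Hasselbalch, pH = pKa + log([A^-]/[HA]) = 3.85 + log(0.001168/0.001979) = 3.85 + (-0.23) = 3.62.

3.62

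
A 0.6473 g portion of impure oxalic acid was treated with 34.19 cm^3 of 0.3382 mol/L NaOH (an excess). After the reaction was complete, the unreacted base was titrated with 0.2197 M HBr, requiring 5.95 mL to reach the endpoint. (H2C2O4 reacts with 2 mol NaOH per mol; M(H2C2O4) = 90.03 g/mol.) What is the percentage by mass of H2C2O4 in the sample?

Total n(NaOH) added = 0.3382 x 0.03419 = 0.01156 mol.
n(HBr) used = 0.2197 x 0.005950 = 0.001307 mol, which equals the excess n(NaOH).
So n(NaOH) consumed by the sample = 0.01156 - 0.001307 = 0.01026 mol.
n(H2C2O4) = 0.01026 / 2 = 0.005128 mol.
mass H2C2O4 = 0.005128 x 90.03 = 0.4617 g, so %H2C2O4 = 0.4617/0.6473 x 100 = 71.3%.

71.3%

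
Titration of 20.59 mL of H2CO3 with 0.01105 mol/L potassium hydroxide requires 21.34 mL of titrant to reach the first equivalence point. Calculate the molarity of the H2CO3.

0.0115 M

n(KOH) = 0.01105 x 0.02134 = 0.0002358 mol.
At the first equivalence point, 1 mol OH^- react per mol H2CO3, so n(H2CO3) = 0.0002358 / 1 = 0.0002358 mol.
[H2CO3] = 0.0002358 / 0.02059 L = 0.0115 M.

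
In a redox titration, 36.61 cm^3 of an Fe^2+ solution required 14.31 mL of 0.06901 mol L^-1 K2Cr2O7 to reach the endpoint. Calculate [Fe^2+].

n(K2Cr2O7) = 0.06901 x 0.01431 = 0.0009875 mol.
From the balanced equation, 1 mol K2Cr2O7 reacts with 6 mol Fe^2+, so n(Fe^2+) = 0.0009875 x 6/1 = 0.005925 mol.
[Fe^2+] = 0.005925 / 0.03661 L = 0.162 M.

0.162 M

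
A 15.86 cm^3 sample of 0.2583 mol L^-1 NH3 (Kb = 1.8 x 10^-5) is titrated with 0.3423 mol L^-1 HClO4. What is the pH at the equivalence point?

5.04

n(NH3) = 0.2583 x 0.01586 = 0.004097 mol; V(HClO4) at equivalence = 0.004097/0.3423 = 0.01197 L.
At equivalence the base is fully converted to NH4+; total volume = 0.02783 L, so [NH4+] = 0.004097/0.02783 = 0.1472 M.
Ka(NH4+) = Kw/Kb = 1.0e-14 / 1.8 x 10^-5 = 5.56e-10.
[H^+] = sqrt(Ka x [NH4+]) = sqrt(5.56e-10 x 0.1472) = 9.04e-6 M.
pH = -log(9.04e-6) = 5.04.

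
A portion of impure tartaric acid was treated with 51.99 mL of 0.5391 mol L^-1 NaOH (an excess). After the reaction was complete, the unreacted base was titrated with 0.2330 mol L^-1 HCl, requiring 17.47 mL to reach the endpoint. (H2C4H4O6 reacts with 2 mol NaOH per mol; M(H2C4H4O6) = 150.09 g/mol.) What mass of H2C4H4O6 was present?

1.80 g

Total n(NaOH) added = 0.5391 x 0.05199 = 0.02803 mol.
n(HCl) used = 0.2330 x 0.01747 = 0.004071 mol, which equals the excess n(NaOH).
So n(NaOH) consumed by the sample = 0.02803 - 0.004071 = 0.02396 mol.
n(H2C4H4O6) = 0.02396 / 2 = 0.01198 mol.
mass = 0.01198 mol x 150.09 g/mol = 1.80 g.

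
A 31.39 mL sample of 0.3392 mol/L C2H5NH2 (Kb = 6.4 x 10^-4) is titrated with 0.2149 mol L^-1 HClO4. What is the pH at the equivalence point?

n(C2H5NH2) = 0.3392 x 0.03139 = 0.01065 mol; V(HClO4) at equivalence = 0.01065/0.2149 = 0.04955 L.
At equivalence the base is fully converted to C2H5NH3+; total volume = 0.08094 L, so [C2H5NH3+] = 0.01065/0.08094 = 0.1316 M.
Ka(C2H5NH3+) = Kw/Kb = 1.0e-14 / 6.4 x 10^-4 = 1.56e-11.
[H^+] = sqrt(Ka x [C2H5NH3+]) = sqrt(1.56e-11 x 0.1316) = 1.43e-6 M.
pH = -log(1.43e-6) = 5.84.

5.84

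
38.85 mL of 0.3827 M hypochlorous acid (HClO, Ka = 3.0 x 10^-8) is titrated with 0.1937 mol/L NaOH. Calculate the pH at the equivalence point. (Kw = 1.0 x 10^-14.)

10.32

n(HClO) = 0.3827 x 0.03885 = 0.01487 mol; V(NaOH) at equivalence = 0.01487/0.1937 = 0.07676 L.
At equivalence all the acid is converted to ClO-; total volume = 0.03885 + 0.07676 = 0.1156 L, so [ClO-] = 0.01487/0.1156 = 0.1286 M.
Kb = Kw/Ka = 1.0e-14 / 3.0 x 10^-8 = 3.33e-7.
[OH^-] = sqrt(Kb x [ClO-]) = sqrt(3.33e-7 x 0.1286) = 0.000207 M.
pOH = 3.68, so pH = 14.00 - 3.68 = 10.32.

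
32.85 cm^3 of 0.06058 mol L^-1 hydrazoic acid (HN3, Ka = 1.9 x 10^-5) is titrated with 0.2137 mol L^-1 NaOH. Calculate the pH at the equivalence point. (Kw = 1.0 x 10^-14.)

8.70

n(HN3) = 0.06058 x 0.03285 = 0.001990 mol; V(NaOH) at equivalence = 0.001990/0.2137 = 0.009312 L.
At equivalence all the acid is converted to N3-; total volume = 0.03285 + 0.009312 = 0.04216 L, so [N3-] = 0.001990/0.04216 = 0.04720 M.
Kb = Kw/Ka = 1.0e-14 / 1.9 x 10^-5 = 5.26e-10.
[OH^-] = sqrt(Kb x [N3-]) = sqrt(5.26e-10 x 0.04720) = 4.98e-6 M.
pOH = 5.30, so pH = 14.00 - 5.30 = 8.70.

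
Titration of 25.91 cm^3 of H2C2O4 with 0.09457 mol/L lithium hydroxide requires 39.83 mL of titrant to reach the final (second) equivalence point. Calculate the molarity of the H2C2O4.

0.0727 M

n(LiOH) = 0.09457 x 0.03983 = 0.003767 mol.
At the final (second) equivalence point, 2 mol OH^- react per mol H2C2O4, so n(H2C2O4) = 0.003767 / 2 = 0.001883 mol.
[H2C2O4] = 0.001883 / 0.02591 L = 0.0727 M.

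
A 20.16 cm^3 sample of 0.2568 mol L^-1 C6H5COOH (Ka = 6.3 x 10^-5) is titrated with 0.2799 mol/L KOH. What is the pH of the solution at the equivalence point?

8.66

n(C6H5COOH) = 0.2568 x 0.02016 = 0.005177 mol; V(KOH) at equivalence = 0.005177/0.2799 = 0.01850 L.
At equivalence all the acid is converted to C6H5COO-; total volume = 0.02016 + 0.01850 = 0.03866 L, so [C6H5COO-] = 0.005177/0.03866 = 0.1339 M.
Kb = Kw/Ka = 1.0e-14 / 6.3 x 10^-5 = 1.59e-10.
[OH^-] = sqrt(Kb x [C6H5COO-]) = sqrt(1.59e-10 x 0.1339) = 4.61e-6 M.
pOH = 5.34, so pH = 14.00 - 5.34 = 8.66.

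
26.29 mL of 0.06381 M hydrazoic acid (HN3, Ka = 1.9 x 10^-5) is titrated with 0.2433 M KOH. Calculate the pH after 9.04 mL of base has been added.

n(acid) = 0.06381 x 0.02629 = 0.001678 mol; n(KOH) added = 0.2433 x 0.009040 = 0.002199 mol.
Base is in excess by 0.002199 - 0.001678 = 0.0005219 mol in a total volume of 0.03533 L.
[OH^-] = 0.0005219/0.03533 = 0.01477 M, so pOH = 1.83 and pH = 14.00 - 1.83 = 12.17.

12.17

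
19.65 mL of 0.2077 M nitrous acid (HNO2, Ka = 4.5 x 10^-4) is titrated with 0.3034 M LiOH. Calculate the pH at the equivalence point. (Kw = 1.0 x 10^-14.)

n(HNO2) = 0.2077 x 0.01965 = 0.004081 mol; V(LiOH) at equivalence = 0.004081/0.3034 = 0.01345 L.
At equivalence all the acid is converted to NO2-; total volume = 0.01965 + 0.01345 = 0.03310 L, so [NO2-] = 0.004081/0.03310 = 0.1233 M.
Kb = Kw/Ka = 1.0e-14 / 4.5 x 10^-4 = 2.22e-11.
[OH^-] = sqrt(Kb x [NO2-]) = sqrt(2.22e-11 x 0.1233) = 1.66e-6 M.
pOH = 5.78, so pH = 14.00 - 5.78 = 8.22.

8.22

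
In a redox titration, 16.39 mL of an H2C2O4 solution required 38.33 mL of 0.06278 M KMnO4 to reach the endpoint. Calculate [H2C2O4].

n(KMnO4) = 0.06278 x 0.03833 = 0.002406 mol.
From the balanced equation, 2 mol KMnO4 reacts with 5 mol H2C2O4, so n(H2C2O4) = 0.002406 x 5/2 = 0.006016 mol.
[H2C2O4] = 0.006016 / 0.01639 L = 0.367 M.

0.367 M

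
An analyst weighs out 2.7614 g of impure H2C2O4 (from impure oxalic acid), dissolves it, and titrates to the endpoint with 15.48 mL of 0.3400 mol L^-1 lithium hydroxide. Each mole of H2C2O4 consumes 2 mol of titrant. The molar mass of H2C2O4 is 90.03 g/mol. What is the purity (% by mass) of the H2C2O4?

8.58%

n(LiOH) = 0.3400 x 0.01548 = 0.005263 mol.
n(H2C2O4) = 0.005263 / 2 = 0.002632 mol.
mass of H2C2O4 = 0.002632 x 90.03 = 0.2369 g.
% purity = 0.2369 / 2.7614 x 100 = 8.58%.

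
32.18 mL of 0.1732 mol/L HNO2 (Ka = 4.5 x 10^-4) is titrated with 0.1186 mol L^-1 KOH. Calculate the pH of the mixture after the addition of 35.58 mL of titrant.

Initial n(HNO2) = 0.1732 x 0.03218 = 0.005574 mol.
n(KOH) added = 0.1186 x 0.03558 = 0.004220 mol, converting that many moles of HNO2 to NO2-.
Remaining n(HNO2) = 0.001354 mol; n(NO2-) = 0.004220 mol.
By Henderson-Hasselbalch, pH = pKa + log([A^-]/[HA]) = 3.35 + log(0.004220/0.001354) = 3.35 + (+0.49) = 3.84.

3.84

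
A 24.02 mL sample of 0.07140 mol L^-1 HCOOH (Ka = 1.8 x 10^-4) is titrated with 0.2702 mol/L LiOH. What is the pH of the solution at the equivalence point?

n(HCOOH) = 0.07140 x 0.02402 = 0.001715 mol; V(LiOH) at equivalence = 0.001715/0.2702 = 0.006347 L.
At equivalence all the acid is converted to HCOO-; total volume = 0.02402 + 0.006347 = 0.03037 L, so [HCOO-] = 0.001715/0.03037 = 0.05648 M.
Kb = Kw/Ka = 1.0e-14 / 1.8 x 10^-4 = 5.56e-11.
[OH^-] = sqrt(Kb x [HCOO-]) = sqrt(5.56e-11 x 0.05648) = 1.77e-6 M.
pOH = 5.75, so pH = 14.00 - 5.75 = 8.25.

8.25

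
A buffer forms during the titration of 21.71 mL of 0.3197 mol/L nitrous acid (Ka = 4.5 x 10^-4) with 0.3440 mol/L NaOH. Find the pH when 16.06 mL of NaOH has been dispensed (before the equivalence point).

Initial n(HNO2) = 0.3197 x 0.02171 = 0.006941 mol.
n(NaOH) added = 0.3440 x 0.01606 = 0.005525 mol, converting that many moles of HNO2 to NO2-.
Remaining n(HNO2) = 0.001416 mol; n(NO2-) = 0.005525 mol.
By Henderson-Hasselbalch, pH = pKa + log([A^-]/[HA]) = 3.35 + log(0.005525/0.001416) = 3.35 + (+0.59) = 3.94.

3.94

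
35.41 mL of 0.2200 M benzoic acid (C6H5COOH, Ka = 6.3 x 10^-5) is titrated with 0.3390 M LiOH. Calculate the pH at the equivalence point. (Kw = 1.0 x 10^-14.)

8.66

n(C6H5COOH) = 0.2200 x 0.03541 = 0.007790 mol; V(LiOH) at equivalence = 0.007790/0.3390 = 0.02298 L.
At equivalence all the acid is converted to C6H5COO-; total volume = 0.03541 + 0.02298 = 0.05839 L, so [C6H5COO-] = 0.007790/0.05839 = 0.1334 M.
Kb = Kw/Ka = 1.0e-14 / 6.3 x 10^-5 = 1.59e-10.
[OH^-] = sqrt(Kb x [C6H5COO-]) = sqrt(1.59e-10 x 0.1334) = 4.60e-6 M.
pOH = 5.34, so pH = 14.00 - 5.34 = 8.66.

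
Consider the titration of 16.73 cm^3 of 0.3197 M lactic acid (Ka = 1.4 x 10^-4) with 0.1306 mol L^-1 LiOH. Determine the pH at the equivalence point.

n(HC3H5O3) = 0.3197 x 0.01673 = 0.005349 mol; V(LiOH) at equivalence = 0.005349/0.1306 = 0.04095 L.
At equivalence all the acid is converted to C3H5O3-; total volume = 0.01673 + 0.04095 = 0.05768 L, so [C3H5O3-] = 0.005349/0.05768 = 0.09272 M.
Kb = Kw/Ka = 1.0e-14 / 1.4 x 10^-4 = 7.14e-11.
[OH^-] = sqrt(Kb x [C3H5O3-]) = sqrt(7.14e-11 x 0.09272) = 2.57e-6 M.
pOH = 5.59, so pH = 14.00 - 5.59 = 8.41.

8.41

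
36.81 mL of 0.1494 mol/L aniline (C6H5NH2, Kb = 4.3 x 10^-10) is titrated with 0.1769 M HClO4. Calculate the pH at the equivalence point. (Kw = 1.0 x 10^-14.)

n(C6H5NH2) = 0.1494 x 0.03681 = 0.005499 mol; V(HClO4) at equivalence = 0.005499/0.1769 = 0.03109 L.
At equivalence the base is fully converted to C6H5NH3+; total volume = 0.06790 L, so [C6H5NH3+] = 0.005499/0.06790 = 0.08100 M.
Ka(C6H5NH3+) = Kw/Kb = 1.0e-14 / 4.3 x 10^-10 = 2.33e-5.
[H^+] = sqrt(Ka x [C6H5NH3+]) = sqrt(2.33e-5 x 0.08100) = 0.00137 M.
pH = -log(0.00137) = 2.86.

2.86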